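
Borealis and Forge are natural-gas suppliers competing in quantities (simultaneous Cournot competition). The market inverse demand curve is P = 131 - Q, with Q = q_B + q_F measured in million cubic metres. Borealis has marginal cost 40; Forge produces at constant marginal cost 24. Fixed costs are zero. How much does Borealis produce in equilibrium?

Borealis's profit: π_B = (131 - Q)q_B - (40q_B). Setting ∂π_B/∂q_B = 0: 91 - 2q_B - (q_F) = 0.
Forge's first-order condition: 107 - 2q_F - (q_B) = 0.
So q_B = (91 - q_F)/2 and q_F = (107 - q_B)/2.
Solving the pair: q_B = 25, q_F = 41.

25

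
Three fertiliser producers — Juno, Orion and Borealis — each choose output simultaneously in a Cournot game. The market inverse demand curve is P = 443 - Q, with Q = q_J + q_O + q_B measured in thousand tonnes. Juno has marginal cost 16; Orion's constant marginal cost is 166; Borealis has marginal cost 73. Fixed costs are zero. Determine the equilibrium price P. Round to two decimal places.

Juno's profit: π_J = (443 - Q)q_J - (16q_J). Setting ∂π_J/∂q_J = 0: 427 - 2q_J - (q_O + q_B) = 0.
Orion's profit: π_O = (443 - Q)q_O - (166q_O). Setting ∂π_O/∂q_O = 0: 277 - 2q_O - (q_J + q_B) = 0.
Borealis's first-order condition: 370 - 2q_B - (q_J + q_O) = 0.
Summing all 3 equations gives 1074 − 4Q = 0, hence Q = 537/2.
Back-substituting: q_J = (427 − 537/2) = 317/2, q_O = (277 − 537/2) = 17/2, q_B = (370 − 537/2) = 203/2.
Total output Q = 537/2, so price P = 443 - 537/2 = 349/2.

174.50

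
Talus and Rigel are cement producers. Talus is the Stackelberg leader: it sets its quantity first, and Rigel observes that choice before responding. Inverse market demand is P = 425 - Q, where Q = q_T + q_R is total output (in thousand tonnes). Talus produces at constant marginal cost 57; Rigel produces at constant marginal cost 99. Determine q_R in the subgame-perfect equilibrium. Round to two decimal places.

Solve by backward induction. Given q_T, the follower Rigel maximises π_R = (425 - q_T - q_R)q_R - 99q_R.
∂π_R/∂q_R = 326 - q_T - 2q_R = 0 gives the reaction function q_R = (326 - q_T)/2.
The leader anticipates this reaction. Substituting into P = 425 - Q gives P = 262 - (1/2)q_T, so π_T = (262 - (1/2)q_T)q_T - 57q_T.
Maximising: ∂π_T/∂q_T = 205 - q_T = 0, giving q_T = 205.
Then q_R = (326 - 205)/2 = 121/2.

60.50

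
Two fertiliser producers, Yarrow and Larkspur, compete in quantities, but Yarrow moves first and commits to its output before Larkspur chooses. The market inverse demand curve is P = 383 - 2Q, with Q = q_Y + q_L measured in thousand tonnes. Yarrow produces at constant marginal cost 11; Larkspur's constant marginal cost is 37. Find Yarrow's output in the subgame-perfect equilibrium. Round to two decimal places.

99.50

The follower Larkspur best-responds to any q_Y: π_L = (383 - 2Q)q_L - 37q_L.
∂π_L/∂q_L = 346 - 2q_Y - 4q_L = 0 gives the reaction function q_L = (346 - 2q_Y)/4.
Yarrow substitutes q_L(q_Y) into its own profit: π_Y = q_Y(383 - 2q_Y - (346 - 2q_Y)/2) - 11q_Y = (210 - q_Y)q_Y - 11q_Y.
Leader FOC: 199 - 2q_Y = 0, so q_Y = 199/2.
Then q_L = (346 - 2·(199/2))/4 = 147/4.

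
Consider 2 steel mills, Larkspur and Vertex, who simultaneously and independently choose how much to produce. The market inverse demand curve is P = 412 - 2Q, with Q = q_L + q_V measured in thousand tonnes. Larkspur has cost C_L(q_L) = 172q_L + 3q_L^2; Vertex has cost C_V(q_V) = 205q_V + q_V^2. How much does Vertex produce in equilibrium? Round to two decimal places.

28.39

Larkspur's profit: π_L = (412 - 2Q)q_L - (172q_L + 3q_L²). Setting ∂π_L/∂q_L = 0: 240 - 10q_L - 2(q_V) = 0.
Vertex's first-order condition: 207 - 6q_V - 2(q_L) = 0.
So q_L = (240 - 2q_V)/10 and q_V = (207 - 2q_L)/6.
Solving the pair: q_L = 513/28, q_V = 795/28.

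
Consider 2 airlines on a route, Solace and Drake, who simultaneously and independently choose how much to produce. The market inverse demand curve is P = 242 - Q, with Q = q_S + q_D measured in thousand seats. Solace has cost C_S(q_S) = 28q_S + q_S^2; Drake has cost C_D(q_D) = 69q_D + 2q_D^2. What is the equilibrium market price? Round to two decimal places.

Solace's profit: π_S = (242 - Q)q_S - (28q_S + q_S²). Setting ∂π_S/∂q_S = 0: 214 - 4q_S - (q_D) = 0.
Drake's profit: π_D = (242 - Q)q_D - (69q_D + 2q_D²). Setting ∂π_D/∂q_D = 0: 173 - 6q_D - (q_S) = 0.
Rearranging gives the reaction functions q_S = (214 - q_D)/4 and q_D = (173 - q_S)/6.
Substituting one into the other gives q_S = 1111/23 and q_D = 478/23.
Total output Q = 1589/23, so price P = 242 - 1589/23 = 172.9130.

172.91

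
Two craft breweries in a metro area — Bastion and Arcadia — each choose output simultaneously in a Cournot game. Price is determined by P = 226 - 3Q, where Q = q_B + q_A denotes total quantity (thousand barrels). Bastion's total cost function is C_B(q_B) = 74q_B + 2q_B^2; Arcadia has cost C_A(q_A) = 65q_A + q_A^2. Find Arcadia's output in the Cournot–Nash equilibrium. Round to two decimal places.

16.25

Bastion's profit: π_B = (226 - 3Q)q_B - (74q_B + 2q_B²). Setting ∂π_B/∂q_B = 0: 152 - 10q_B - 3(q_A) = 0.
Arcadia's profit: π_A = (226 - 3Q)q_A - (65q_A + q_A²). Setting ∂π_A/∂q_A = 0: 161 - 8q_A - 3(q_B) = 0.
Best responses: q_B = (152 - 3q_A)/10, q_A = (161 - 3q_B)/8.
Substituting one into the other gives q_B = 733/71 and q_A = 1154/71.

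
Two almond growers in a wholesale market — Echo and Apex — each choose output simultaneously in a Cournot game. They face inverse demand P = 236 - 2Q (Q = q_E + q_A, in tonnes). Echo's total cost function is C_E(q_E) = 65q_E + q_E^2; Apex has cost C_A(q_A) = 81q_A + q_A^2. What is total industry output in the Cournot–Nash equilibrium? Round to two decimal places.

40.75

Echo's profit: π_E = (236 - 2Q)q_E - (65q_E + q_E²). Setting ∂π_E/∂q_E = 0: 171 - 6q_E - 2(q_A) = 0.
Apex's profit: π_A = (236 - 2Q)q_A - (81q_A + q_A²). Setting ∂π_A/∂q_A = 0: 155 - 6q_A - 2(q_E) = 0.
Best responses: q_E = (171 - 2q_A)/6, q_A = (155 - 2q_E)/6.
Substituting one into the other gives q_E = 179/8 and q_A = 147/8.
Total output Q = 179/8 + 147/8 = 163/4.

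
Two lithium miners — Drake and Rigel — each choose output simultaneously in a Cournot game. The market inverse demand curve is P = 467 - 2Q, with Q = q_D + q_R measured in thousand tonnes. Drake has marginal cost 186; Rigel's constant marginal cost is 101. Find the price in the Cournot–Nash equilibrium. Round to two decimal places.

251.33

Drake's profit: π_D = (467 - 2Q)q_D - (186q_D). Setting ∂π_D/∂q_D = 0: 281 - 4q_D - 2(q_R) = 0.
Rigel's profit: π_R = (467 - 2Q)q_R - (101q_R). Setting ∂π_R/∂q_R = 0: 366 - 4q_R - 2(q_D) = 0.
Best responses: q_D = (281 - 2q_R)/4, q_R = (366 - 2q_D)/4.
Substituting one into the other gives q_D = 98/3 and q_R = 451/6.
Total output Q = 647/6, so price P = 467 - 2·(647/6) = 754/3.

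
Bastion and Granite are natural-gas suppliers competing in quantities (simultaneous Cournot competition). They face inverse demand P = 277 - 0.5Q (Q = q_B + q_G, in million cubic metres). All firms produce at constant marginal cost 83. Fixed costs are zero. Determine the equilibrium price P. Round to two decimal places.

A representative firm's profit is π_i = q_i(277 - 0.5Q) - 83q_i.
Setting ∂π_i/∂q_i = 0 with rivals' quantities fixed: 194 - q_i - (1/2)q_j = 0.
By symmetry each firm produces the same amount; substituting q_j = q_i yields q_i = 194/(3/2) = 388/3.
Total output Q = 776/3, so price P = 277 - (1/2)·(776/3) = 443/3.

147.67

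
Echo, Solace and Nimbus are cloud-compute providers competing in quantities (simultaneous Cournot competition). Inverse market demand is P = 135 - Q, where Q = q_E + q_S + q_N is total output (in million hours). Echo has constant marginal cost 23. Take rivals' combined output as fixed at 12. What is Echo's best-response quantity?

With rivals' combined output fixed at 12, Echo's profit is π_E = (135 - 12 - q_E)q_E - (23q_E) = (123 - q_E)q_E - (23q_E).
∂π_E/∂q_E = 100 - 2q_E = 0, so q_E = 50.

50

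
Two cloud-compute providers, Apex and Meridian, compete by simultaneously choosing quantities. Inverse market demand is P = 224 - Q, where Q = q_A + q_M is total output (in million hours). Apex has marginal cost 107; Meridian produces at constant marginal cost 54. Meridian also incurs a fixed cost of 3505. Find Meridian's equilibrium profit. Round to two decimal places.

2020.44

Apex's profit: π_A = (224 - Q)q_A - (107q_A). Setting ∂π_A/∂q_A = 0: 117 - 2q_A - (q_M) = 0.
Meridian's profit: π_M = (224 - Q)q_M - (54q_M). Setting ∂π_M/∂q_M = 0: 170 - 2q_M - (q_A) = 0.
Best responses: q_A = (117 - q_M)/2, q_M = (170 - q_A)/2.
Solving the pair: q_A = 64/3, q_M = 223/3.
Price P = 224 - 287/3 = 385/3.
Meridian's profit: (385/3 - 54)·(223/3) - 3505 = 2020.4444.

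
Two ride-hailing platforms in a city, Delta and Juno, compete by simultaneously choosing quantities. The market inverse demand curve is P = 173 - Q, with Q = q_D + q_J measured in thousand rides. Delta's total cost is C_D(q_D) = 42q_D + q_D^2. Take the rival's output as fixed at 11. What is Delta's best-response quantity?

With the rival's output fixed at 11, Delta's profit is π_D = (173 - 11 - q_D)q_D - (42q_D + q_D²) = (162 - q_D)q_D - (42q_D + q_D²).
∂π_D/∂q_D = 120 - 4q_D = 0, so q_D = 30.

30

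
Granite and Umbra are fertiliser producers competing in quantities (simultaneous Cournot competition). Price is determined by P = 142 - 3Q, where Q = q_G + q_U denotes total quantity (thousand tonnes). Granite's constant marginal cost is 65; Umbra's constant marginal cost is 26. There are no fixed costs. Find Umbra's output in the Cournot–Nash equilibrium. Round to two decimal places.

Granite's profit: π_G = (142 - 3Q)q_G - (65q_G). Setting ∂π_G/∂q_G = 0: 77 - 6q_G - 3(q_U) = 0.
Umbra's first-order condition: 116 - 6q_U - 3(q_G) = 0.
So q_G = (77 - 3q_U)/6 and q_U = (116 - 3q_G)/6.
Substituting one into the other gives q_G = 38/9 and q_U = 155/9.

17.22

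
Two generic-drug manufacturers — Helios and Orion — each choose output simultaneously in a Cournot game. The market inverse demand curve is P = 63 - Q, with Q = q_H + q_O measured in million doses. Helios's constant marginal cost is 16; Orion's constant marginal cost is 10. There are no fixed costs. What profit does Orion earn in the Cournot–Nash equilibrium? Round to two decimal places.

Helios's profit: π_H = (63 - Q)q_H - (16q_H). Setting ∂π_H/∂q_H = 0: 47 - 2q_H - (q_O) = 0.
Orion's first-order condition: 53 - 2q_O - (q_H) = 0.
So q_H = (47 - q_O)/2 and q_O = (53 - q_H)/2.
Substituting one into the other gives q_H = 41/3 and q_O = 59/3.
Price P = 63 - 100/3 = 89/3.
Orion's profit: (89/3 - 10)·(59/3) = 386.7778.

386.78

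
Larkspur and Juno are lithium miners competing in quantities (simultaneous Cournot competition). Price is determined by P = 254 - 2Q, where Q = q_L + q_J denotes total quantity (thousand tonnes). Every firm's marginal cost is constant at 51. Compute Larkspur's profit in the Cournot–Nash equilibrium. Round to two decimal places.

2289.39

A representative firm's profit is π_i = q_i(254 - 2Q) - 51q_i.
Setting ∂π_i/∂q_i = 0 with rivals' quantities fixed: 203 - 4q_i - 2q_j = 0.
By symmetry each firm produces the same amount; substituting q_j = q_i yields q_i = 203/6.
Price P = 254 - 2·(203/3) = 356/3.
Larkspur's profit: (356/3 - 51)·(203/6) = 2289.3889.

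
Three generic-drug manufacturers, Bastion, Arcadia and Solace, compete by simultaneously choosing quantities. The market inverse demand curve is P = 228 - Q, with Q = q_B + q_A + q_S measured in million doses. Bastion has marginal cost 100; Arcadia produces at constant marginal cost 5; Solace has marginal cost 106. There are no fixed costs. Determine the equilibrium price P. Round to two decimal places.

Bastion's profit: π_B = (228 - Q)q_B - (100q_B). Setting ∂π_B/∂q_B = 0: 128 - 2q_B - (q_A + q_S) = 0.
Arcadia's first-order condition: 223 - 2q_A - (q_B + q_S) = 0.
Solace's profit: π_S = (228 - Q)q_S - (106q_S). Setting ∂π_S/∂q_S = 0: 122 - 2q_S - (q_B + q_A) = 0.
Adding the 3 conditions: 473 − 2Q − 2Q = 0, i.e. Q = 473/4.
Back-substituting: q_B = (128 − 473/4) = 39/4, q_A = (223 − 473/4) = 419/4, q_S = (122 − 473/4) = 15/4.
Total output Q = 473/4, so price P = 228 - 473/4 = 439/4.

109.75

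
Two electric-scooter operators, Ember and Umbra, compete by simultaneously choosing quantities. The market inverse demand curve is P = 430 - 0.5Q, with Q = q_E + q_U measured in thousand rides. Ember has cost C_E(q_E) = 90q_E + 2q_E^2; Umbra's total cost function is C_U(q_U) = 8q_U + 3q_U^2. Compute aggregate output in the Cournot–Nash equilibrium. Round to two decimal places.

118.24

Ember's profit: π_E = (430 - 0.5Q)q_E - (90q_E + 2q_E²). Setting ∂π_E/∂q_E = 0: 340 - 5q_E - (1/2)(q_U) = 0.
Umbra's profit: π_U = (430 - 0.5Q)q_U - (8q_U + 3q_U²). Setting ∂π_U/∂q_U = 0: 422 - 7q_U - (1/2)(q_E) = 0.
Rearranging gives the reaction functions q_E = (340 - (1/2)q_U)/5 and q_U = (422 - (1/2)q_E)/7.
Solving the pair: q_E = 62.4173, q_U = 55.8273.
Total output Q = 62.4173 + 55.8273 = 118.2446.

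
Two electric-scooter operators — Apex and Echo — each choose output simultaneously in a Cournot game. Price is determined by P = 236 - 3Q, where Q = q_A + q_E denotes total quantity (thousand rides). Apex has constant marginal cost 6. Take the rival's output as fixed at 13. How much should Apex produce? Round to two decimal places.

With the rival's output fixed at 13, Apex's profit is π_A = (236 - 3·13 - 3q_A)q_A - (6q_A) = (197 - 3q_A)q_A - (6q_A).
∂π_A/∂q_A = 191 - 6q_A = 0, so q_A = 191/6.

31.83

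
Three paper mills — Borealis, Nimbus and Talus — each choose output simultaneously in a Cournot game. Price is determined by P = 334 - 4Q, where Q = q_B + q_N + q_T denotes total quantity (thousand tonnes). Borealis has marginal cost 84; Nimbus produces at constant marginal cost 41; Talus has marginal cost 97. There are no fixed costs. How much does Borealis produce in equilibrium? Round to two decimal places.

Borealis's profit: π_B = (334 - 4Q)q_B - (84q_B). Setting ∂π_B/∂q_B = 0: 250 - 8q_B - 4(q_N + q_T) = 0.
Nimbus's profit: π_N = (334 - 4Q)q_N - (41q_N). Setting ∂π_N/∂q_N = 0: 293 - 8q_N - 4(q_B + q_T) = 0.
Talus's profit: π_T = (334 - 4Q)q_T - (97q_T). Setting ∂π_T/∂q_T = 0: 237 - 8q_T - 4(q_B + q_N) = 0.
Adding the 3 conditions: 780 − 8Q − 8Q = 0, i.e. Q = 195/4.
Back-substituting: q_B = (250 − 195)/4 = 55/4, q_N = (293 − 195)/4 = 49/2, q_T = (237 − 195)/4 = 21/2.

13.75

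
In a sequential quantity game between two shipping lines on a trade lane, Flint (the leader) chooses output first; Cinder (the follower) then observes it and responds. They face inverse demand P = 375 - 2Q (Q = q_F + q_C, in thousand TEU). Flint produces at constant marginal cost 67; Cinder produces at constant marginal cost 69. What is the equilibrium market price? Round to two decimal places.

144.50

The follower Cinder best-responds to any q_F: π_C = (375 - 2Q)q_C - 69q_C.
∂π_C/∂q_C = 306 - 2q_F - 4q_C = 0 gives the reaction function q_C = (306 - 2q_F)/4.
The leader anticipates this reaction. Substituting into P = 375 - 2Q gives P = 222 - q_F, so π_F = (222 - q_F)q_F - 67q_F.
Leader FOC: 155 - 2q_F = 0, so q_F = 155/2.
Then q_C = (306 - 2·(155/2))/4 = 151/4.
Total output Q = 461/4, so price P = 375 - 2·(461/4) = 289/2.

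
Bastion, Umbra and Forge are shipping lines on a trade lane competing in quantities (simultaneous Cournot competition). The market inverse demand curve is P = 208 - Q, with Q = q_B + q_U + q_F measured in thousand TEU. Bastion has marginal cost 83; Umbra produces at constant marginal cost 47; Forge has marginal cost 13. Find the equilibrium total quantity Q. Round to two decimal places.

Bastion's profit: π_B = (208 - Q)q_B - (83q_B). Setting ∂π_B/∂q_B = 0: 125 - 2q_B - (q_U + q_F) = 0.
Umbra's first-order condition: 161 - 2q_U - (q_B + q_F) = 0.
Forge's profit: π_F = (208 - Q)q_F - (13q_F). Setting ∂π_F/∂q_F = 0: 195 - 2q_F - (q_B + q_U) = 0.
Adding the 3 conditions: 481 − 2Q − 2Q = 0, i.e. Q = 481/4.
Back-substituting: q_B = (125 − 481/4) = 19/4, q_U = (161 − 481/4) = 163/4, q_F = (195 − 481/4) = 299/4.
Total output Q = 19/4 + 163/4 + 299/4 = 481/4.

120.25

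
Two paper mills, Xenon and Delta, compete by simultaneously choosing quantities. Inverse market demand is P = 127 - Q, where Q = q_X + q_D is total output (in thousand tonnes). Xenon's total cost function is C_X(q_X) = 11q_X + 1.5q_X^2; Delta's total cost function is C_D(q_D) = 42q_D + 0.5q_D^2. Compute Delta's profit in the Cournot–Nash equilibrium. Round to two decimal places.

730.72

Xenon's profit: π_X = (127 - Q)q_X - (11q_X + (3/2)q_X²). Setting ∂π_X/∂q_X = 0: 116 - 5q_X - (q_D) = 0.
Delta's profit: π_D = (127 - Q)q_D - (42q_D + (1/2)q_D²). Setting ∂π_D/∂q_D = 0: 85 - 3q_D - (q_X) = 0.
Best responses: q_X = (116 - q_D)/5, q_D = (85 - q_X)/3.
Solving the pair: q_X = 263/14, q_D = 309/14.
Price P = 127 - 286/7 = 603/7.
Delta's profit: (603/7)·(309/14) - 42·(309/14) - (1/2)(309/14)² = 730.7219.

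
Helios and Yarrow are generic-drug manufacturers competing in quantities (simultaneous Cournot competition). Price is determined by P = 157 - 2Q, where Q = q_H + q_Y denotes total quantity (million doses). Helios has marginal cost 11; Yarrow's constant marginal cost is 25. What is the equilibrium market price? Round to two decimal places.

64.33

Helios's profit: π_H = (157 - 2Q)q_H - (11q_H). Setting ∂π_H/∂q_H = 0: 146 - 4q_H - 2(q_Y) = 0.
Yarrow's first-order condition: 132 - 4q_Y - 2(q_H) = 0.
Best responses: q_H = (146 - 2q_Y)/4, q_Y = (132 - 2q_H)/4.
Substituting one into the other gives q_H = 80/3 and q_Y = 59/3.
Total output Q = 139/3, so price P = 157 - 2·(139/3) = 193/3.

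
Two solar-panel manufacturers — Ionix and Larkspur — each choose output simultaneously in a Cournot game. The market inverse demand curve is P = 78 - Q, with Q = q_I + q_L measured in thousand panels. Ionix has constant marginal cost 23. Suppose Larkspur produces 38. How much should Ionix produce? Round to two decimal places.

With the rival's output fixed at 38, Ionix's profit is π_I = (78 - 38 - q_I)q_I - (23q_I) = (40 - q_I)q_I - (23q_I).
∂π_I/∂q_I = 17 - 2q_I = 0, so q_I = 17/2.

8.50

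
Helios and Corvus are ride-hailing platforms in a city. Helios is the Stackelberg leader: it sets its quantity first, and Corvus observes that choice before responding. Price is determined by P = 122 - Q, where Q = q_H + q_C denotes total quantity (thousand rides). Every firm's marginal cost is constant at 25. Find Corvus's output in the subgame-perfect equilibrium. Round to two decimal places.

24.25

The follower Corvus best-responds to any q_H: π_C = (122 - Q)q_C - 25q_C.
∂π_C/∂q_C = 97 - q_H - 2q_C = 0 gives the reaction function q_C = (97 - q_H)/2.
Helios substitutes q_C(q_H) into its own profit: π_H = q_H(122 - q_H - (97 - q_H)/2) - 25q_H = (147/2 - (1/2)q_H)q_H - 25q_H.
The leader's first-order condition 97/2 - q_H = 0 yields q_H = 97/2.
Then q_C = (97 - 97/2)/2 = 97/4.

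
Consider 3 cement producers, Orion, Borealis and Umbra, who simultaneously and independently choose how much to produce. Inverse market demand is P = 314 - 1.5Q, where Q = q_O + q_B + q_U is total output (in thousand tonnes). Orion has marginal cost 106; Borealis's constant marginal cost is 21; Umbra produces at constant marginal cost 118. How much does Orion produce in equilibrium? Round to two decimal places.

Orion's profit: π_O = (314 - 1.5Q)q_O - (106q_O). Setting ∂π_O/∂q_O = 0: 208 - 3q_O - (3/2)(q_B + q_U) = 0.
Borealis's profit: π_B = (314 - 1.5Q)q_B - (21q_B). Setting ∂π_B/∂q_B = 0: 293 - 3q_B - (3/2)(q_O + q_U) = 0.
Umbra's profit: π_U = (314 - 1.5Q)q_U - (118q_U). Setting ∂π_U/∂q_U = 0: 196 - 3q_U - (3/2)(q_O + q_B) = 0.
Adding the 3 first-order conditions: 697 − 6Q = 0, so Q = 697/6.
Back-substituting: q_O = (208 − 697/4)/(3/2) = 45/2, q_B = (293 − 697/4)/(3/2) = 475/6, q_U = (196 − 697/4)/(3/2) = 29/2.

22.50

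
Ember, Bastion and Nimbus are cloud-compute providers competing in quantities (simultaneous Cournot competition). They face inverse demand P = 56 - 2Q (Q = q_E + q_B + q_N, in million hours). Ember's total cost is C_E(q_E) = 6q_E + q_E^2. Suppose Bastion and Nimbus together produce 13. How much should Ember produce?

With rivals' combined output fixed at 13, Ember's profit is π_E = (56 - 2·13 - 2q_E)q_E - (6q_E + q_E²) = (30 - 2q_E)q_E - (6q_E + q_E²).
∂π_E/∂q_E = 24 - 6q_E = 0, so q_E = 4.

4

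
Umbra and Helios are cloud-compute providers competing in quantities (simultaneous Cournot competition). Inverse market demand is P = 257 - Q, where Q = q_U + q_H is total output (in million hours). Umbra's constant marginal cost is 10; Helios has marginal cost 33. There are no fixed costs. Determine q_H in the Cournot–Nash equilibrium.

Umbra's profit: π_U = (257 - Q)q_U - (10q_U). Setting ∂π_U/∂q_U = 0: 247 - 2q_U - (q_H) = 0.
Helios's profit: π_H = (257 - Q)q_H - (33q_H). Setting ∂π_H/∂q_H = 0: 224 - 2q_H - (q_U) = 0.
Best responses: q_U = (247 - q_H)/2, q_H = (224 - q_U)/2.
Substituting one into the other gives q_U = 90 and q_H = 67.

67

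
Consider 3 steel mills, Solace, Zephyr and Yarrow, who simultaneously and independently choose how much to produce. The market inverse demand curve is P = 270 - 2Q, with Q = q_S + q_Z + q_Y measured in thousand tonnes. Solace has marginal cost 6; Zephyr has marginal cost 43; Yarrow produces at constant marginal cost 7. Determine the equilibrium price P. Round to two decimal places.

Solace's profit: π_S = (270 - 2Q)q_S - (6q_S). Setting ∂π_S/∂q_S = 0: 264 - 4q_S - 2(q_Z + q_Y) = 0.
Zephyr's first-order condition: 227 - 4q_Z - 2(q_S + q_Y) = 0.
Yarrow's profit: π_Y = (270 - 2Q)q_Y - (7q_Y). Setting ∂π_Y/∂q_Y = 0: 263 - 4q_Y - 2(q_S + q_Z) = 0.
Summing all 3 equations gives 754 − 8Q = 0, hence Q = 377/4.
Back-substituting: q_S = (264 − 377/2)/2 = 151/4, q_Z = (227 − 377/2)/2 = 77/4, q_Y = (263 − 377/2)/2 = 149/4.
Total output Q = 377/4, so price P = 270 - 2·(377/4) = 163/2.

81.50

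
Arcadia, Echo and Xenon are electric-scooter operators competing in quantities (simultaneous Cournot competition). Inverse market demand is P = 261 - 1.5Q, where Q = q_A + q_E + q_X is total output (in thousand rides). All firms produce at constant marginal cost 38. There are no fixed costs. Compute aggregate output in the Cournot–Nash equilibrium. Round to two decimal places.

Each firm earns π_i = (261 - 1.5Q)q_i - 38q_i.
First-order condition (treating rivals' output as given): 223 - 3q_i - (3/2)·Σ_{j≠i} q_j = 0.
By symmetry each firm produces the same amount; substituting Σ_{j≠i} q_j = 2q_i yields q_i = 223/6.
Total output Q = 223/6 + 223/6 + 223/6 = 223/2.

111.50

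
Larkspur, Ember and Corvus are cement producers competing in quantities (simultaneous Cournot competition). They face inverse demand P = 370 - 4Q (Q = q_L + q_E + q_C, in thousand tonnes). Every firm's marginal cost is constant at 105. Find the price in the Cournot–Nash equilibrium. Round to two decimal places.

Each firm earns π_i = (370 - 4Q)q_i - 105q_i.
First-order condition (treating rivals' output as given): 265 - 8q_i - 4·Σ_{j≠i} q_j = 0.
By symmetry each firm produces the same amount; substituting Σ_{j≠i} q_j = 2q_i yields q_i = 265/16.
Total output Q = 795/16, so price P = 370 - 4·(795/16) = 685/4.

171.25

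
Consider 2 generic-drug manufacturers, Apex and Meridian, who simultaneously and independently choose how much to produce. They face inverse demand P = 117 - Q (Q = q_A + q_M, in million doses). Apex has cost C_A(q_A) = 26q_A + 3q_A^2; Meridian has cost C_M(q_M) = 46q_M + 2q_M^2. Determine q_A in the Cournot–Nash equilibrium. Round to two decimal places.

Apex's profit: π_A = (117 - Q)q_A - (26q_A + 3q_A²). Setting ∂π_A/∂q_A = 0: 91 - 8q_A - (q_M) = 0.
Meridian's first-order condition: 71 - 6q_M - (q_A) = 0.
So q_A = (91 - q_M)/8 and q_M = (71 - q_A)/6.
Solving the pair: q_A = 475/47, q_M = 477/47.

10.11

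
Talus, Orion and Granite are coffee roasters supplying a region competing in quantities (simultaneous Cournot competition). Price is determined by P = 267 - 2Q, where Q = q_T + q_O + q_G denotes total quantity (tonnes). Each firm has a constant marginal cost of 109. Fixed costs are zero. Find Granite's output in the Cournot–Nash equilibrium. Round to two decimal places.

Each firm earns π_i = (267 - 2Q)q_i - 109q_i.
First-order condition (treating rivals' output as given): 158 - 4q_i - 2·Σ_{j≠i} q_j = 0.
By symmetry each firm produces the same amount; substituting Σ_{j≠i} q_j = 2q_i yields q_i = 158/8 = 79/4.

19.75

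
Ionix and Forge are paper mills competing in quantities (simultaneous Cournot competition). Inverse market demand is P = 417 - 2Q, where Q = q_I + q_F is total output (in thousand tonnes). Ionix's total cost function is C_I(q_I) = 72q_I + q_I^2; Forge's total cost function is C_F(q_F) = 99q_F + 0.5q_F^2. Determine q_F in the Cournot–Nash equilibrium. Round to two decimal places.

Ionix's profit: π_I = (417 - 2Q)q_I - (72q_I + q_I²). Setting ∂π_I/∂q_I = 0: 345 - 6q_I - 2(q_F) = 0.
Forge's first-order condition: 318 - 5q_F - 2(q_I) = 0.
Rearranging gives the reaction functions q_I = (345 - 2q_F)/6 and q_F = (318 - 2q_I)/5.
Substituting one into the other gives q_I = 1089/26 and q_F = 609/13.

46.85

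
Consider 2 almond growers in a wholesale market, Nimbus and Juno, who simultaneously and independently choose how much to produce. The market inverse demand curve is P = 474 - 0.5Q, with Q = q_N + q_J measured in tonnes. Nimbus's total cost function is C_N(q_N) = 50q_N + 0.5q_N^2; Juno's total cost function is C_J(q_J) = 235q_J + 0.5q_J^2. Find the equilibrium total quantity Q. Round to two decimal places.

265.20

Nimbus's profit: π_N = (474 - 0.5Q)q_N - (50q_N + (1/2)q_N²). Setting ∂π_N/∂q_N = 0: 424 - 2q_N - (1/2)(q_J) = 0.
Juno's profit: π_J = (474 - 0.5Q)q_J - (235q_J + (1/2)q_J²). Setting ∂π_J/∂q_J = 0: 239 - 2q_J - (1/2)(q_N) = 0.
Best responses: q_N = (424 - (1/2)q_J)/2, q_J = (239 - (1/2)q_N)/2.
Solving the pair: q_N = 194.2667, q_J = 1064/15.
Total output Q = 194.2667 + 1064/15 = 1326/5.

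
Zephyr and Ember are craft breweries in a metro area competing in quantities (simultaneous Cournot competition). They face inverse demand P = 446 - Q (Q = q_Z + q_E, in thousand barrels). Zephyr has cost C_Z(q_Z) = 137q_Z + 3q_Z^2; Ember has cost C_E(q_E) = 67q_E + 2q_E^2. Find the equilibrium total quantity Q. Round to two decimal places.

89.32

Zephyr's profit: π_Z = (446 - Q)q_Z - (137q_Z + 3q_Z²). Setting ∂π_Z/∂q_Z = 0: 309 - 8q_Z - (q_E) = 0.
Ember's first-order condition: 379 - 6q_E - (q_Z) = 0.
Best responses: q_Z = (309 - q_E)/8, q_E = (379 - q_Z)/6.
Solving the pair: q_Z = 1475/47, q_E = 57.9362.
Total output Q = 1475/47 + 57.9362 = 89.3191.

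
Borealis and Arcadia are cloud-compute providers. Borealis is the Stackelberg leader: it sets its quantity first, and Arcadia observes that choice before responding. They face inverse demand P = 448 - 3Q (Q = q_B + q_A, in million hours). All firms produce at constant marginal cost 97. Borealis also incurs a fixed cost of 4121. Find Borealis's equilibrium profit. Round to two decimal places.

1012.38

The follower Arcadia best-responds to any q_B: π_A = (448 - 3Q)q_A - 97q_A.
Setting the follower's marginal profit to zero, 351 - 3q_B - 6q_A = 0, i.e. q_A = (351 - 3q_B)/6.
Borealis substitutes q_A(q_B) into its own profit: π_B = q_B(448 - 3q_B - (351 - 3q_B)/2) - 97q_B = (545/2 - (3/2)q_B)q_B - 97q_B.
Maximising: ∂π_B/∂q_B = 351/2 - 3q_B = 0, giving q_B = 117/2.
Then q_A = (351 - 3·(117/2))/6 = 117/4.
Price P = 448 - 3·(351/4) = 739/4.
Borealis's profit: (739/4 - 97)·(117/2) - 4121 = 1012.3750.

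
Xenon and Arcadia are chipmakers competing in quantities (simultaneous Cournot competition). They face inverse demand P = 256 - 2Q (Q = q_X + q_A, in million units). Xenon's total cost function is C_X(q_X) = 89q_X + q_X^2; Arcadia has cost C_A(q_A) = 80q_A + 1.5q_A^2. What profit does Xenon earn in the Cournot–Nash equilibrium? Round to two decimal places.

Xenon's profit: π_X = (256 - 2Q)q_X - (89q_X + q_X²). Setting ∂π_X/∂q_X = 0: 167 - 6q_X - 2(q_A) = 0.
Arcadia's profit: π_A = (256 - 2Q)q_A - (80q_A + (3/2)q_A²). Setting ∂π_A/∂q_A = 0: 176 - 7q_A - 2(q_X) = 0.
So q_X = (167 - 2q_A)/6 and q_A = (176 - 2q_X)/7.
Substituting one into the other gives q_X = 43/2 and q_A = 19.
Price P = 256 - 2·(81/2) = 175.
Xenon's profit: 175·(43/2) - 89·(43/2) - (43/2)² = 1386.7500.

1386.75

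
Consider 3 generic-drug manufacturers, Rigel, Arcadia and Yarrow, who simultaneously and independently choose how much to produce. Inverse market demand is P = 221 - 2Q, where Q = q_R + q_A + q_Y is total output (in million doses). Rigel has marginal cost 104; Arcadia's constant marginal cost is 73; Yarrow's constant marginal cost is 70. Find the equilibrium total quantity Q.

Rigel's profit: π_R = (221 - 2Q)q_R - (104q_R). Setting ∂π_R/∂q_R = 0: 117 - 4q_R - 2(q_A + q_Y) = 0.
Arcadia's first-order condition: 148 - 4q_A - 2(q_R + q_Y) = 0.
Yarrow's profit: π_Y = (221 - 2Q)q_Y - (70q_Y). Setting ∂π_Y/∂q_Y = 0: 151 - 4q_Y - 2(q_R + q_A) = 0.
Summing all 3 equations gives 416 − 8Q = 0, hence Q = 52.
Back-substituting: q_R = (117 − 104)/2 = 13/2, q_A = (148 − 104)/2 = 22, q_Y = (151 − 104)/2 = 47/2.
Total output Q = 13/2 + 22 + 47/2 = 52.

52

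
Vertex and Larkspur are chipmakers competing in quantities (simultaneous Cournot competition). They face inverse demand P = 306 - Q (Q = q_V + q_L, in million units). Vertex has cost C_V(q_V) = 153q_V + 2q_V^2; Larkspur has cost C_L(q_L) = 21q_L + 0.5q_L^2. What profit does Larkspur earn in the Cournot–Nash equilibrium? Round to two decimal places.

Vertex's profit: π_V = (306 - Q)q_V - (153q_V + 2q_V²). Setting ∂π_V/∂q_V = 0: 153 - 6q_V - (q_L) = 0.
Larkspur's first-order condition: 285 - 3q_L - (q_V) = 0.
Best responses: q_V = (153 - q_L)/6, q_L = (285 - q_V)/3.
Solving the pair: q_V = 174/17, q_L = 1557/17.
Price P = 306 - 1731/17 = 204.1765.
Larkspur's profit: 204.1765·(1557/17) - 21·(1557/17) - (1/2)(1557/17)² = 12582.6073.

12582.61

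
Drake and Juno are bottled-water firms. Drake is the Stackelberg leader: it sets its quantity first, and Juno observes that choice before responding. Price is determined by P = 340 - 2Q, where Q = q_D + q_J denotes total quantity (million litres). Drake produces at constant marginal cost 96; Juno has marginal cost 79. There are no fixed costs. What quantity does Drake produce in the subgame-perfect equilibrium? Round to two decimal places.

56.75

The follower Juno best-responds to any q_D: π_J = (340 - 2Q)q_J - 79q_J.
∂π_J/∂q_J = 261 - 2q_D - 4q_J = 0 gives the reaction function q_J = (261 - 2q_D)/4.
The leader anticipates this reaction. Substituting into P = 340 - 2Q gives P = 419/2 - q_D, so π_D = (419/2 - q_D)q_D - 96q_D.
Maximising: ∂π_D/∂q_D = 227/2 - 2q_D = 0, giving q_D = 227/4.
Then q_J = (261 - 2·(227/4))/4 = 295/8.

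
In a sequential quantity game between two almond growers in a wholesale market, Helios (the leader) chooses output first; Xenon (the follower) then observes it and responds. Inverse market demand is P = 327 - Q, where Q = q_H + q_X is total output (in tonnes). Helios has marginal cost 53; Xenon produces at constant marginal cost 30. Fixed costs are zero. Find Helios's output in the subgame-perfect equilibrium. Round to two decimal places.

The follower Xenon best-responds to any q_H: π_X = (327 - Q)q_X - 30q_X.
Setting the follower's marginal profit to zero, 297 - q_H - 2q_X = 0, i.e. q_X = (297 - q_H)/2.
The leader anticipates this reaction. Substituting into P = 327 - Q gives P = 357/2 - (1/2)q_H, so π_H = (357/2 - (1/2)q_H)q_H - 53q_H.
Leader FOC: 251/2 - q_H = 0, so q_H = 251/2.
Then q_X = (297 - 251/2)/2 = 343/4.

125.50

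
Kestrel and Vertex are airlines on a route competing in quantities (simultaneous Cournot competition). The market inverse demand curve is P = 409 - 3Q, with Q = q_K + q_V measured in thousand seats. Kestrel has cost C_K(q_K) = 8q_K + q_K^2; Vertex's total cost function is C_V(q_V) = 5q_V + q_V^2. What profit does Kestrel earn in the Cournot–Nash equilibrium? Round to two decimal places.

Kestrel's profit: π_K = (409 - 3Q)q_K - (8q_K + q_K²). Setting ∂π_K/∂q_K = 0: 401 - 8q_K - 3(q_V) = 0.
Vertex's profit: π_V = (409 - 3Q)q_V - (5q_V + q_V²). Setting ∂π_V/∂q_V = 0: 404 - 8q_V - 3(q_K) = 0.
Best responses: q_K = (401 - 3q_V)/8, q_V = (404 - 3q_K)/8.
Solving the pair: q_K = 1996/55, q_V = 36.8909.
Price P = 409 - 3·(805/11) = 189.4545.
Kestrel's profit: 189.4545·(1996/55) - 8·(1996/55) - (1996/55)² = 5268.1203.

5268.12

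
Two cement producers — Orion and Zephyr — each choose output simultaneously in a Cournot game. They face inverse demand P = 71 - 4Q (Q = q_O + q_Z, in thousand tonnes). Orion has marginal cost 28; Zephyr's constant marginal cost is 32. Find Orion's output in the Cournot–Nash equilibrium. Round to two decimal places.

3.92

Orion's profit: π_O = (71 - 4Q)q_O - (28q_O). Setting ∂π_O/∂q_O = 0: 43 - 8q_O - 4(q_Z) = 0.
Zephyr's profit: π_Z = (71 - 4Q)q_Z - (32q_Z). Setting ∂π_Z/∂q_Z = 0: 39 - 8q_Z - 4(q_O) = 0.
Rearranging gives the reaction functions q_O = (43 - 4q_Z)/8 and q_Z = (39 - 4q_O)/8.
Solving the pair: q_O = 47/12, q_Z = 35/12.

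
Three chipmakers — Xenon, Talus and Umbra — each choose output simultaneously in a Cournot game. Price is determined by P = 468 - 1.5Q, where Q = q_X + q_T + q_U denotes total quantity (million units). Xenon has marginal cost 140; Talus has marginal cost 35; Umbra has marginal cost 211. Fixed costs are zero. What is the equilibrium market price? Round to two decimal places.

Xenon's profit: π_X = (468 - 1.5Q)q_X - (140q_X). Setting ∂π_X/∂q_X = 0: 328 - 3q_X - (3/2)(q_T + q_U) = 0.
Talus's first-order condition: 433 - 3q_T - (3/2)(q_X + q_U) = 0.
Umbra's profit: π_U = (468 - 1.5Q)q_U - (211q_U). Setting ∂π_U/∂q_U = 0: 257 - 3q_U - (3/2)(q_X + q_T) = 0.
Summing all 3 equations gives 1018 − 6Q = 0, hence Q = 509/3.
Back-substituting: q_X = (328 − 509/2)/(3/2) = 49, q_T = (433 − 509/2)/(3/2) = 119, q_U = (257 − 509/2)/(3/2) = 5/3.
Total output Q = 509/3, so price P = 468 - (3/2)·(509/3) = 427/2.

213.50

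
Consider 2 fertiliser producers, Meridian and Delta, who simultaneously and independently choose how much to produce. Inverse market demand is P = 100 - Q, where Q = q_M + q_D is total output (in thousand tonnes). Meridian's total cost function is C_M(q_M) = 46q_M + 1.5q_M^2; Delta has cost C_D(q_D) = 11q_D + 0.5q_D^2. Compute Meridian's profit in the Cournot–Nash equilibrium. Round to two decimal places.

Meridian's profit: π_M = (100 - Q)q_M - (46q_M + (3/2)q_M²). Setting ∂π_M/∂q_M = 0: 54 - 5q_M - (q_D) = 0.
Delta's first-order condition: 89 - 3q_D - (q_M) = 0.
Rearranging gives the reaction functions q_M = (54 - q_D)/5 and q_D = (89 - q_M)/3.
Solving the pair: q_M = 73/14, q_D = 391/14.
Price P = 100 - 232/7 = 468/7.
Meridian's profit: (468/7)·(73/14) - 46·(73/14) - (3/2)(73/14)² = 67.9719.

67.97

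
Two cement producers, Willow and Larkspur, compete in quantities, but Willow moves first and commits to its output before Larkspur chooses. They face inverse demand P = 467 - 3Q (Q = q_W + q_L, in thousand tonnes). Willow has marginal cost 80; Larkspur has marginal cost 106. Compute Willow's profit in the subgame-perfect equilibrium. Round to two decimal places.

7107.04

Solve by backward induction. Given q_W, the follower Larkspur maximises π_L = (467 - 3q_W - 3q_L)q_L - 106q_L.
Setting the follower's marginal profit to zero, 361 - 3q_W - 6q_L = 0, i.e. q_L = (361 - 3q_W)/6.
The leader anticipates this reaction. Substituting into P = 467 - 3Q gives P = 573/2 - (3/2)q_W, so π_W = (573/2 - (3/2)q_W)q_W - 80q_W.
Leader FOC: 413/2 - 3q_W = 0, so q_W = 413/6.
Then q_L = (361 - 3·(413/6))/6 = 103/4.
Price P = 467 - 3·(1135/12) = 733/4.
Willow's profit: (733/4 - 80)·(413/6) = 7107.0417.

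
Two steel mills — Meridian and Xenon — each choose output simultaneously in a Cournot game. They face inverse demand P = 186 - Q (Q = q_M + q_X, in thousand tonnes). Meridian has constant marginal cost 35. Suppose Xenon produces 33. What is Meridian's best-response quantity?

59

With the rival's output fixed at 33, Meridian's profit is π_M = (186 - 33 - q_M)q_M - (35q_M) = (153 - q_M)q_M - (35q_M).
∂π_M/∂q_M = 118 - 2q_M = 0, so q_M = 59.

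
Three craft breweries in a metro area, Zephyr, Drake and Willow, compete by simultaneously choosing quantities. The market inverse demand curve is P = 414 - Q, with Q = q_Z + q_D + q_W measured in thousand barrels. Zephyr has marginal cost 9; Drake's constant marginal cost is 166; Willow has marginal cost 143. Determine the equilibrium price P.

Zephyr's profit: π_Z = (414 - Q)q_Z - (9q_Z). Setting ∂π_Z/∂q_Z = 0: 405 - 2q_Z - (q_D + q_W) = 0.
Drake's profit: π_D = (414 - Q)q_D - (166q_D). Setting ∂π_D/∂q_D = 0: 248 - 2q_D - (q_Z + q_W) = 0.
Willow's first-order condition: 271 - 2q_W - (q_Z + q_D) = 0.
Adding the 3 first-order conditions: 924 − 4Q = 0, so Q = 231.
Back-substituting: q_Z = (405 − 231) = 174, q_D = (248 − 231) = 17, q_W = (271 − 231) = 40.
Total output Q = 231, so price P = 414 - 231 = 183.

183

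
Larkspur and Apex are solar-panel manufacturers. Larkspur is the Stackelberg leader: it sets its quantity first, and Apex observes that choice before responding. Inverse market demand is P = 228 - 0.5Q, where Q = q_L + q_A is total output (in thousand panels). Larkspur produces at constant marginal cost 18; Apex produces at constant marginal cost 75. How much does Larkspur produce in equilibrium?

267

Solve by backward induction. Given q_L, the follower Apex maximises π_A = (228 - (1/2)q_L - (1/2)q_A)q_A - 75q_A.
∂π_A/∂q_A = 153 - (1/2)q_L - q_A = 0 gives the reaction function q_A = (153 - (1/2)q_L).
The leader anticipates this reaction. Substituting into P = 228 - 0.5Q gives P = 303/2 - (1/4)q_L, so π_L = (303/2 - (1/4)q_L)q_L - 18q_L.
Leader FOC: 267/2 - (1/2)q_L = 0, so q_L = 267.
Then q_A = (153 - (1/2)·267) = 39/2.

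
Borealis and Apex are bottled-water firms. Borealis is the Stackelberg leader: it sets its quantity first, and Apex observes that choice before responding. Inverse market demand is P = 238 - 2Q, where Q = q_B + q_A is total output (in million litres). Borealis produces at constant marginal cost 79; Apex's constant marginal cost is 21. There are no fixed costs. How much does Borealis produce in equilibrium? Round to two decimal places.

The follower Apex best-responds to any q_B: π_A = (238 - 2Q)q_A - 21q_A.
Follower FOC: 217 - 2q_B - 4q_A = 0, so q_A(q_B) = (217 - 2q_B)/4.
Borealis substitutes q_A(q_B) into its own profit: π_B = q_B(238 - 2q_B - (217 - 2q_B)/2) - 79q_B = (259/2 - q_B)q_B - 79q_B.
The leader's first-order condition 101/2 - 2q_B = 0 yields q_B = 101/4.
Then q_A = (217 - 2·(101/4))/4 = 333/8.

25.25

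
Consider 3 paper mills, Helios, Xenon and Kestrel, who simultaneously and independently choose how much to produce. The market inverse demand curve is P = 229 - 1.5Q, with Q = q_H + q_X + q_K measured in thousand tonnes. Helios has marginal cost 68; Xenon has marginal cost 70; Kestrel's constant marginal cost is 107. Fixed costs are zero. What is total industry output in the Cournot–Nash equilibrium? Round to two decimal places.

Helios's profit: π_H = (229 - 1.5Q)q_H - (68q_H). Setting ∂π_H/∂q_H = 0: 161 - 3q_H - (3/2)(q_X + q_K) = 0.
Xenon's profit: π_X = (229 - 1.5Q)q_X - (70q_X). Setting ∂π_X/∂q_X = 0: 159 - 3q_X - (3/2)(q_H + q_K) = 0.
Kestrel's profit: π_K = (229 - 1.5Q)q_K - (107q_K). Setting ∂π_K/∂q_K = 0: 122 - 3q_K - (3/2)(q_H + q_X) = 0.
Adding the 3 first-order conditions: 442 − 6Q = 0, so Q = 221/3.
Back-substituting: q_H = (161 − 221/2)/(3/2) = 101/3, q_X = (159 − 221/2)/(3/2) = 97/3, q_K = (122 − 221/2)/(3/2) = 23/3.
Total output Q = 101/3 + 97/3 + 23/3 = 221/3.

73.67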